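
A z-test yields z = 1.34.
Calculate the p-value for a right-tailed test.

For z = 1.34:
p = P(Z > 1.34) = 1 - Φ(1.34) = 0.0901

Answer: p-value ≈ 0.0901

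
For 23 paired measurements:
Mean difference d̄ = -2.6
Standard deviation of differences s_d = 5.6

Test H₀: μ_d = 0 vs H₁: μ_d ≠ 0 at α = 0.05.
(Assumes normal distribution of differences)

Answer: t = -2.2266, reject H₀

Derivation:
df = n - 1 = 22
SE = s_d/√n = 5.6/√23 = 1.1677
t = d̄/SE = -2.6/1.1677 = -2.2266
Critical value: t_{0.025,22} = ±2.074
p-value ≈ 0.0365
Decision: reject H₀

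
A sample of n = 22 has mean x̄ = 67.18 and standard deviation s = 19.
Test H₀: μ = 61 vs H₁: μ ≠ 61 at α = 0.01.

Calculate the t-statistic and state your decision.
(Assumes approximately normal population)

df = n - 1 = 21
SE = s/√n = 19/√22 = 4.0508
t = (x̄ - μ₀)/SE = (67.18 - 61)/4.0508 = 1.5256
Critical value: t_{0.005,21} = ±2.831
p-value ≈ 0.1420
Decision: fail to reject H₀

Answer: t = 1.5256, fail to reject H₀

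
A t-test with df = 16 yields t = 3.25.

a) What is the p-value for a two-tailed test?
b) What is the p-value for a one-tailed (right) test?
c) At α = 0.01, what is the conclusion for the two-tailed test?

Answer: a) 0.0050, b) 0.0025, c) reject H₀

Derivation:
Using t-distribution with df = 16:
a) Two-tailed: p = 2×P(T > 3.25) = 0.0050
b) One-tailed: p = P(T > 3.25) = 0.0025
c) 0.0050 < 0.01, reject H₀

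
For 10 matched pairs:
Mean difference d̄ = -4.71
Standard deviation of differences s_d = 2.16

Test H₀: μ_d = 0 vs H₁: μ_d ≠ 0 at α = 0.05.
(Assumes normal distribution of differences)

Answer: t = -6.8950, reject H₀

Derivation:
df = n - 1 = 9
SE = s_d/√n = 2.16/√10 = 0.6831
t = d̄/SE = -4.71/0.6831 = -6.8950
Critical value: t_{0.025,9} = ±2.262
p-value ≈ 0.0001
Decision: reject H₀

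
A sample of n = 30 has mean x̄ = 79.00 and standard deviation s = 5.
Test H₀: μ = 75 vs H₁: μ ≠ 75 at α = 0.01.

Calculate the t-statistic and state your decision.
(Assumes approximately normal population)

df = n - 1 = 29
SE = s/√n = 5/√30 = 0.9129
t = (x̄ - μ₀)/SE = (79.00 - 75)/0.9129 = 4.3816
Critical value: t_{0.005,29} = ±2.756
p-value ≈ 0.0001
Decision: reject H₀

Answer: t = 4.3816, reject H₀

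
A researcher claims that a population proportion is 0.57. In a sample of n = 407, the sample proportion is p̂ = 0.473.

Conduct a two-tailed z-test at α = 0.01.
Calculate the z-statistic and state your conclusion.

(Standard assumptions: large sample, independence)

H₀: p = 0.57, H₁: p ≠ 0.57
Standard error: SE = √(p₀(1-p₀)/n) = √(0.57×0.43/407) = 0.024540
z-statistic: z = (p̂ - p₀)/SE = (0.473 - 0.57)/0.024540 = -3.9527
Critical value: z_0.005 = ±2.576
p-value = 0.0001
Decision: reject H₀ at α = 0.01

Answer: z = -3.9527, reject H₀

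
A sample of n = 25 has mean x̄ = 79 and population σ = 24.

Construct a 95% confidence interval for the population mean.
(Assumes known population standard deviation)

Confidence level: 95%, α = 0.05
z_0.025 = 1.960
SE = σ/√n = 24/√25 = 4.8000
Margin of error = 1.960 × 4.8000 = 9.4080
CI: x̄ ± margin = 79 ± 9.4080
CI: (69.5920, 88.4080)

Answer: (69.5920, 88.4080)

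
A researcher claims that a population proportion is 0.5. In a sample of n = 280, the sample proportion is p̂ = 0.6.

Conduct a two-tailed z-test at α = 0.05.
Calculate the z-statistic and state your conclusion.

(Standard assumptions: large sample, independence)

H₀: p = 0.5, H₁: p ≠ 0.5
Standard error: SE = √(p₀(1-p₀)/n) = √(0.5×0.5/280) = 0.029881
z-statistic: z = (p̂ - p₀)/SE = (0.6 - 0.5)/0.029881 = 3.3466
Critical value: z_0.025 = ±1.960
p-value = 0.0008
Decision: reject H₀ at α = 0.05

Answer: z = 3.3466, reject H₀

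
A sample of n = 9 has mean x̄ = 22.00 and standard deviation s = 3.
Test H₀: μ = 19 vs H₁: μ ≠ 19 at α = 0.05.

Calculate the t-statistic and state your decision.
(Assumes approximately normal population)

df = n - 1 = 8
SE = s/√n = 3/√9 = 1.0000
t = (x̄ - μ₀)/SE = (22.00 - 19)/1.0000 = 3.0000
Critical value: t_{0.025,8} = ±2.306
p-value ≈ 0.0171
Decision: reject H₀

Answer: t = 3.0000, reject H₀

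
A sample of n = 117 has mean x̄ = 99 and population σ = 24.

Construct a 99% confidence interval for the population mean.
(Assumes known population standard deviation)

Confidence level: 99%, α = 0.01
z_0.005 = 2.576
SE = σ/√n = 24/√117 = 2.2188
Margin of error = 2.576 × 2.2188 = 5.7156
CI: x̄ ± margin = 99 ± 5.7156
CI: (93.2844, 104.7156)

Answer: (93.2844, 104.7156)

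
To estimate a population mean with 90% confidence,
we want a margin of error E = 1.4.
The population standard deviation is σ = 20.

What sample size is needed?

z_0.05 = 1.645
n = (z×σ/E)² = (1.645×20/1.4)²
n = 552.2500
Round up: n = 553

Answer: n = 553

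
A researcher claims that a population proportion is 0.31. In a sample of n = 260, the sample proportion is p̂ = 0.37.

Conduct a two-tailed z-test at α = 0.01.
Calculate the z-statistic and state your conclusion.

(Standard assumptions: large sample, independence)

Answer: z = 2.0918, fail to reject H₀

Derivation:
H₀: p = 0.31, H₁: p ≠ 0.31
Standard error: SE = √(p₀(1-p₀)/n) = √(0.31×0.69/260) = 0.028683
z-statistic: z = (p̂ - p₀)/SE = (0.37 - 0.31)/0.028683 = 2.0918
Critical value: z_0.005 = ±2.576
p-value = 0.0365
Decision: fail to reject H₀ at α = 0.01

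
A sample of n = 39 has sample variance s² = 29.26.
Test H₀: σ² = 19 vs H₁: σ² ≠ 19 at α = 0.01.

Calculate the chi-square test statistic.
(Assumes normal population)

Answer: χ² = 58.5200, fail to reject H₀

Derivation:
df = n - 1 = 38
χ² = (n-1)s²/σ₀² = 38×29.26/19 = 58.5200
Critical values: χ²_{0.995,38} = 19.289, χ²_{0.005,38} = 64.181
Rejection region: χ² < 19.289 or χ² > 64.181
Decision: fail to reject H₀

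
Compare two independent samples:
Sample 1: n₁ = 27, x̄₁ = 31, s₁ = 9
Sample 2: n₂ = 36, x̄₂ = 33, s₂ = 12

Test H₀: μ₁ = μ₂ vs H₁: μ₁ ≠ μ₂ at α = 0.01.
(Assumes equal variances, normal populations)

Answer: t = -0.7258, fail to reject H₀

Derivation:
Pooled variance: s²_p = [26×9² + 35×12²]/(61) = 117.1475
s_p = 10.8235
SE = s_p×√(1/n₁ + 1/n₂) = 10.8235×√(1/27 + 1/36) = 2.7555
t = (x̄₁ - x̄₂)/SE = (31 - 33)/2.7555 = -0.7258
df = 61, t-critical = ±2.659
Decision: fail to reject H₀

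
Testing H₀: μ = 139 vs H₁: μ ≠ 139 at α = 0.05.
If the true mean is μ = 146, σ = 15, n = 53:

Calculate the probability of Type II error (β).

SE = σ/√n = 15/√53 = 2.0604
Critical values: μ₀ ± z_0.025×SE = 139 ± 1.960×2.0604
Acceptance region: (134.9616, 143.0384)
Under H₁ (μ = 146): z_high = (143.0384 - 146)/2.0604 = -1.4374, z_low = (134.9616 - 146)/2.0604 = -5.3574
β = P(not reject | H₁) = Φ(-1.4374) - Φ(-5.3574) ≈ 0.0753

Answer: β ≈ 0.0753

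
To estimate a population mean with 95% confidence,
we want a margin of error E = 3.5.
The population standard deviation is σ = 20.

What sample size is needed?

Answer: n = 126

Derivation:
z_0.025 = 1.960
n = (z×σ/E)² = (1.960×20/3.5)²
n = 125.4400
Round up: n = 126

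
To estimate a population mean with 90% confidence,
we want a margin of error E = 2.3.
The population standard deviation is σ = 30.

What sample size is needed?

Answer: n = 461

Derivation:
z_0.05 = 1.645
n = (z×σ/E)² = (1.645×30/2.3)²
n = 460.3823
Round up: n = 461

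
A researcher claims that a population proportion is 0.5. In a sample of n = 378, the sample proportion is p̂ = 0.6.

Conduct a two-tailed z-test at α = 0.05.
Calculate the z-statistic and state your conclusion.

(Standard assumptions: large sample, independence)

H₀: p = 0.5, H₁: p ≠ 0.5
Standard error: SE = √(p₀(1-p₀)/n) = √(0.5×0.5/378) = 0.025717
z-statistic: z = (p̂ - p₀)/SE = (0.6 - 0.5)/0.025717 = 3.8885
Critical value: z_0.025 = ±1.960
p-value = 0.0001
Decision: reject H₀ at α = 0.05

Answer: z = 3.8885, reject H₀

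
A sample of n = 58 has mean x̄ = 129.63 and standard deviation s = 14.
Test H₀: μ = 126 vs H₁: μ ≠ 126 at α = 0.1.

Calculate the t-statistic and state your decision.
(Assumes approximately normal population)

Answer: t = 1.9747, reject H₀

Derivation:
df = n - 1 = 57
SE = s/√n = 14/√58 = 1.8383
t = (x̄ - μ₀)/SE = (129.63 - 126)/1.8383 = 1.9747
Critical value: t_{0.05,57} = ±1.672
p-value ≈ 0.0532
Decision: reject H₀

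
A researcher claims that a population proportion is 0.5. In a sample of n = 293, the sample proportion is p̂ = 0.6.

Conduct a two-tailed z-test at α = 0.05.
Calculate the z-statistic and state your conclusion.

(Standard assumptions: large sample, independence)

Answer: z = 3.4235, reject H₀

Derivation:
H₀: p = 0.5, H₁: p ≠ 0.5
Standard error: SE = √(p₀(1-p₀)/n) = √(0.5×0.5/293) = 0.029210
z-statistic: z = (p̂ - p₀)/SE = (0.6 - 0.5)/0.029210 = 3.4235
Critical value: z_0.025 = ±1.960
p-value = 0.0006
Decision: reject H₀ at α = 0.05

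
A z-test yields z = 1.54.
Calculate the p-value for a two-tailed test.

Answer: p-value ≈ 0.1236

Derivation:
For z = 1.54:
p = 2×P(Z > |1.54|) = 2×(1 - Φ(1.54)) = 0.1236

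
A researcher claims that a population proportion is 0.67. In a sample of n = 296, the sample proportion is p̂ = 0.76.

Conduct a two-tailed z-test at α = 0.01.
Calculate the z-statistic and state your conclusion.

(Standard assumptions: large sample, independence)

H₀: p = 0.67, H₁: p ≠ 0.67
Standard error: SE = √(p₀(1-p₀)/n) = √(0.67×0.33/296) = 0.027331
z-statistic: z = (p̂ - p₀)/SE = (0.76 - 0.67)/0.027331 = 3.2930
Critical value: z_0.005 = ±2.576
p-value = 0.0010
Decision: reject H₀ at α = 0.01

Answer: z = 3.2930, reject H₀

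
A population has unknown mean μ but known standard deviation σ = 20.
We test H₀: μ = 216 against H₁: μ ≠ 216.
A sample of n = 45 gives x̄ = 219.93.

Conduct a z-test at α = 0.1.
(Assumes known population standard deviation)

Answer: z = 1.3182, fail to reject H₀

Derivation:
Standard error: SE = σ/√n = 20/√45 = 2.9814
z-statistic: z = (x̄ - μ₀)/SE = (219.93 - 216)/2.9814 = 1.3182
Critical value: ±1.645
p-value = 0.1874
Decision: fail to reject H₀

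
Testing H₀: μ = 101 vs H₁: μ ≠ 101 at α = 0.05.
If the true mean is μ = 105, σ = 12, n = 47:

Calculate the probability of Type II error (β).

Answer: β ≈ 0.3725

Derivation:
SE = σ/√n = 12/√47 = 1.7504
Critical values: μ₀ ± z_0.025×SE = 101 ± 1.960×1.7504
Acceptance region: (97.5692, 104.4308)
Under H₁ (μ = 105): z_high = (104.4308 - 105)/1.7504 = -0.3252, z_low = (97.5692 - 105)/1.7504 = -4.2452
β = P(not reject | H₁) = Φ(-0.3252) - Φ(-4.2452) ≈ 0.3725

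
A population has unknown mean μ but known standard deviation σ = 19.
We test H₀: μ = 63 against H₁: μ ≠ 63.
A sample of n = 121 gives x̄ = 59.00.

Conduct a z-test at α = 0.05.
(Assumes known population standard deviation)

Standard error: SE = σ/√n = 19/√121 = 1.7273
z-statistic: z = (x̄ - μ₀)/SE = (59.00 - 63)/1.7273 = -2.3158
Critical value: ±1.960
p-value = 0.0206
Decision: reject H₀

Answer: z = -2.3158, reject H₀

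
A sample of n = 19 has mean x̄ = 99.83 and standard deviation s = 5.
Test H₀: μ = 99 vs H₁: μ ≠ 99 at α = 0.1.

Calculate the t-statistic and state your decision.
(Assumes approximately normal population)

Answer: t = 0.7236, fail to reject H₀

Derivation:
df = n - 1 = 18
SE = s/√n = 5/√19 = 1.1471
t = (x̄ - μ₀)/SE = (99.83 - 99)/1.1471 = 0.7236
Critical value: t_{0.05,18} = ±1.734
p-value ≈ 0.4786
Decision: fail to reject H₀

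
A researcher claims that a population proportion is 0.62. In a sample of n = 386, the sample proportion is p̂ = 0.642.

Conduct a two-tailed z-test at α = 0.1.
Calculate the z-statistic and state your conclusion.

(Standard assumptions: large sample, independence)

Answer: z = 0.8905, fail to reject H₀

Derivation:
H₀: p = 0.62, H₁: p ≠ 0.62
Standard error: SE = √(p₀(1-p₀)/n) = √(0.62×0.38/386) = 0.024706
z-statistic: z = (p̂ - p₀)/SE = (0.642 - 0.62)/0.024706 = 0.8905
Critical value: z_0.05 = ±1.645
p-value = 0.3732
Decision: fail to reject H₀ at α = 0.1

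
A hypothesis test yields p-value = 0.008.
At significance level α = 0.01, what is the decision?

Compare p-value to α:
0.008 < 0.01
Decision: reject H₀

Answer: reject H₀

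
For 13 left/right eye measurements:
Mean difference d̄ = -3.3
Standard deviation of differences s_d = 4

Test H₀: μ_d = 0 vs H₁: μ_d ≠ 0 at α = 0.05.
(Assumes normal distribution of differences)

Answer: t = -2.9746, reject H₀

Derivation:
df = n - 1 = 12
SE = s_d/√n = 4/√13 = 1.1094
t = d̄/SE = -3.3/1.1094 = -2.9746
Critical value: t_{0.025,12} = ±2.179
p-value ≈ 0.0116
Decision: reject H₀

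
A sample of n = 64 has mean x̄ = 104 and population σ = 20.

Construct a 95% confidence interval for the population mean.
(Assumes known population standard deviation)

Confidence level: 95%, α = 0.05
z_0.025 = 1.960
SE = σ/√n = 20/√64 = 2.5000
Margin of error = 1.960 × 2.5000 = 4.9000
CI: x̄ ± margin = 104 ± 4.9000
CI: (99.1000, 108.9000)

Answer: (99.1000, 108.9000)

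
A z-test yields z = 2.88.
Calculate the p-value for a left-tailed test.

For z = 2.88:
p = P(Z < 2.88) = Φ(2.88) = 0.9980

Answer: p-value ≈ 0.9980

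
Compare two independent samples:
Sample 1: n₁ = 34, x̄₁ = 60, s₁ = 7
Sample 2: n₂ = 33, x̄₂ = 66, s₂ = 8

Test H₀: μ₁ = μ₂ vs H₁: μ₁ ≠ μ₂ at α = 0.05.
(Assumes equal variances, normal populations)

Pooled variance: s²_p = [33×7² + 32×8²]/(65) = 56.3846
s_p = 7.5090
SE = s_p×√(1/n₁ + 1/n₂) = 7.5090×√(1/34 + 1/33) = 1.8349
t = (x̄₁ - x̄₂)/SE = (60 - 66)/1.8349 = -3.2699
df = 65, t-critical = ±1.997
Decision: reject H₀

Answer: t = -3.2699, reject H₀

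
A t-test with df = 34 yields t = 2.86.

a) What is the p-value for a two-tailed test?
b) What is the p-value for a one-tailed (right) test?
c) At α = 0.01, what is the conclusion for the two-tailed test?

Answer: a) 0.0072, b) 0.0036, c) reject H₀

Derivation:
Using t-distribution with df = 34:
a) Two-tailed: p = 2×P(T > 2.86) = 0.0072
b) One-tailed: p = P(T > 2.86) = 0.0036
c) 0.0072 < 0.01, reject H₀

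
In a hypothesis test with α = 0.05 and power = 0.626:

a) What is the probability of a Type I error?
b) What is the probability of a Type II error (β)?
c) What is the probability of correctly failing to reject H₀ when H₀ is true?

a) Type I error probability = α = 0.05
b) Power = P(reject H₀ | H₁ true) = 1 - β = 0.626, so Type II error probability = β = 1 - Power = 0.374
c) P(fail to reject H₀ | H₀ true) = 1 - α = 0.95

Answer: a) 0.05, b) 0.374, c) 0.95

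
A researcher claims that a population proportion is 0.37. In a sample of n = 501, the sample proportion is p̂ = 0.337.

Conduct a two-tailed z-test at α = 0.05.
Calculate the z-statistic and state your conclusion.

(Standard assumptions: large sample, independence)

H₀: p = 0.37, H₁: p ≠ 0.37
Standard error: SE = √(p₀(1-p₀)/n) = √(0.37×0.63/501) = 0.021570
z-statistic: z = (p̂ - p₀)/SE = (0.337 - 0.37)/0.021570 = -1.5299
Critical value: z_0.025 = ±1.960
p-value = 0.1260
Decision: fail to reject H₀ at α = 0.05

Answer: z = -1.5299, fail to reject H₀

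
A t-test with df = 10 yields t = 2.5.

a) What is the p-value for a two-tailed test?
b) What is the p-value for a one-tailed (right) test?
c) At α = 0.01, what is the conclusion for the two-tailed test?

Using t-distribution with df = 10:
a) Two-tailed: p = 2×P(T > 2.5) = 0.0314
b) One-tailed: p = P(T > 2.5) = 0.0157
c) 0.0314 ≥ 0.01, fail to reject H₀

Answer: a) 0.0314, b) 0.0157, c) fail to reject H₀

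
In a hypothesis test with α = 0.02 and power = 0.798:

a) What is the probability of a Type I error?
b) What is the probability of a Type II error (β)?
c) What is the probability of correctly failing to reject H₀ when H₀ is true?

a) Type I error probability = α = 0.02
b) Power = P(reject H₀ | H₁ true) = 1 - β = 0.798, so Type II error probability = β = 1 - Power = 0.202
c) P(fail to reject H₀ | H₀ true) = 1 - α = 0.98

Answer: a) 0.02, b) 0.202, c) 0.98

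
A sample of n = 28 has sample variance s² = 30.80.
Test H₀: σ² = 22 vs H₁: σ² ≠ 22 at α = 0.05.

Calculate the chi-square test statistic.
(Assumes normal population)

df = n - 1 = 27
χ² = (n-1)s²/σ₀² = 27×30.80/22 = 37.8000
Critical values: χ²_{0.975,27} = 14.573, χ²_{0.025,27} = 43.195
Rejection region: χ² < 14.573 or χ² > 43.195
Decision: fail to reject H₀

Answer: χ² = 37.8000, fail to reject H₀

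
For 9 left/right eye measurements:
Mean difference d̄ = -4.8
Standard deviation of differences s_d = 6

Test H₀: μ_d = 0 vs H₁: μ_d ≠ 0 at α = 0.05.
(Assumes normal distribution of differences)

Answer: t = -2.4000, reject H₀

Derivation:
df = n - 1 = 8
SE = s_d/√n = 6/√9 = 2.0000
t = d̄/SE = -4.8/2.0000 = -2.4000
Critical value: t_{0.025,8} = ±2.306
p-value ≈ 0.0432
Decision: reject H₀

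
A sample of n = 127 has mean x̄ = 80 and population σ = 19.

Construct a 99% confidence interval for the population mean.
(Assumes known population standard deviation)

Answer: (75.6569, 84.3431)

Derivation:
Confidence level: 99%, α = 0.01
z_0.005 = 2.576
SE = σ/√n = 19/√127 = 1.6860
Margin of error = 2.576 × 1.6860 = 4.3431
CI: x̄ ± margin = 80 ± 4.3431
CI: (75.6569, 84.3431)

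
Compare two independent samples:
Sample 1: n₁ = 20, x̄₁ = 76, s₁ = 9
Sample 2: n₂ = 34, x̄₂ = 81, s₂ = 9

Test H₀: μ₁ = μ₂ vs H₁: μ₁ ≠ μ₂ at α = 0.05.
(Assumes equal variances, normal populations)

Answer: t = -1.9715, fail to reject H₀

Derivation:
Pooled variance: s²_p = [19×9² + 33×9²]/(52) = 81.0000
s_p = 9.0000
SE = s_p×√(1/n₁ + 1/n₂) = 9.0000×√(1/20 + 1/34) = 2.5362
t = (x̄₁ - x̄₂)/SE = (76 - 81)/2.5362 = -1.9715
df = 52, t-critical = ±2.007
Decision: fail to reject H₀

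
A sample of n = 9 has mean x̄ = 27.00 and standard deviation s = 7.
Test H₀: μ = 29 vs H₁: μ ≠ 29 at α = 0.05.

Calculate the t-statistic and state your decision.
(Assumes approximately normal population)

df = n - 1 = 8
SE = s/√n = 7/√9 = 2.3333
t = (x̄ - μ₀)/SE = (27.00 - 29)/2.3333 = -0.8572
Critical value: t_{0.025,8} = ±2.306
p-value ≈ 0.4163
Decision: fail to reject H₀

Answer: t = -0.8572, fail to reject H₀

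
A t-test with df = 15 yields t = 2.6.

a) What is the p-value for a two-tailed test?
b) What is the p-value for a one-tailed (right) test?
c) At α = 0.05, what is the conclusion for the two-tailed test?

Answer: a) 0.0201, b) 0.0100, c) reject H₀

Derivation:
Using t-distribution with df = 15:
a) Two-tailed: p = 2×P(T > 2.6) = 0.0201
b) One-tailed: p = P(T > 2.6) = 0.0100
c) 0.0201 < 0.05, reject H₀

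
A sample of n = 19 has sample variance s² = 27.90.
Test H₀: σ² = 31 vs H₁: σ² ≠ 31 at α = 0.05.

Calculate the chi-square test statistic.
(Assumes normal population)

df = n - 1 = 18
χ² = (n-1)s²/σ₀² = 18×27.90/31 = 16.2000
Critical values: χ²_{0.975,18} = 8.231, χ²_{0.025,18} = 31.526
Rejection region: χ² < 8.231 or χ² > 31.526
Decision: fail to reject H₀

Answer: χ² = 16.2000, fail to reject H₀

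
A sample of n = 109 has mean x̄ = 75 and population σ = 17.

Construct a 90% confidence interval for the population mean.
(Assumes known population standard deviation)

Answer: (72.3214, 77.6786)

Derivation:
Confidence level: 90%, α = 0.1
z_0.05 = 1.645
SE = σ/√n = 17/√109 = 1.6283
Margin of error = 1.645 × 1.6283 = 2.6786
CI: x̄ ± margin = 75 ± 2.6786
CI: (72.3214, 77.6786)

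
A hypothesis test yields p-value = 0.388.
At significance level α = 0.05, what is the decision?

Compare p-value to α:
0.388 ≥ 0.05
Decision: fail to reject H₀

Answer: fail to reject H₀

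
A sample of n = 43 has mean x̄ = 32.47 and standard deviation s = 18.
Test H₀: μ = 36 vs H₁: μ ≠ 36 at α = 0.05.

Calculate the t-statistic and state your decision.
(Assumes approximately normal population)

df = n - 1 = 42
SE = s/√n = 18/√43 = 2.7450
t = (x̄ - μ₀)/SE = (32.47 - 36)/2.7450 = -1.2860
Critical value: t_{0.025,42} = ±2.018
p-value ≈ 0.2055
Decision: fail to reject H₀

Answer: t = -1.2860, fail to reject H₀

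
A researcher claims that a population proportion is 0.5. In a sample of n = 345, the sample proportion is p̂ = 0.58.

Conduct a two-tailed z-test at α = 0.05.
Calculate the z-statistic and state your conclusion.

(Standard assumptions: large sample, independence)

Answer: z = 2.9719, reject H₀

Derivation:
H₀: p = 0.5, H₁: p ≠ 0.5
Standard error: SE = √(p₀(1-p₀)/n) = √(0.5×0.5/345) = 0.026919
z-statistic: z = (p̂ - p₀)/SE = (0.58 - 0.5)/0.026919 = 2.9719
Critical value: z_0.025 = ±1.960
p-value = 0.0030
Decision: reject H₀ at α = 0.05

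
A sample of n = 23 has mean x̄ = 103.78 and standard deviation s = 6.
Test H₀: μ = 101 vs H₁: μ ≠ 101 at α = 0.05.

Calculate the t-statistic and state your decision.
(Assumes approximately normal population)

Answer: t = 2.2220, reject H₀

Derivation:
df = n - 1 = 22
SE = s/√n = 6/√23 = 1.2511
t = (x̄ - μ₀)/SE = (103.78 - 101)/1.2511 = 2.2220
Critical value: t_{0.025,22} = ±2.074
p-value ≈ 0.0369
Decision: reject H₀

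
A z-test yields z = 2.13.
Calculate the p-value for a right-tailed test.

For z = 2.13:
p = P(Z > 2.13) = 1 - Φ(2.13) = 0.0166

Answer: p-value ≈ 0.0166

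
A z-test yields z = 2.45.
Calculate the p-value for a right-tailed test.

Answer: p-value ≈ 0.0071

Derivation:
For z = 2.45:
p = P(Z > 2.45) = 1 - Φ(2.45) = 0.0071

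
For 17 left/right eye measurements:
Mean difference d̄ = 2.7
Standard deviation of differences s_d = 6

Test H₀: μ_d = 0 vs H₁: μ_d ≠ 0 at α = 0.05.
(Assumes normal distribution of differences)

df = n - 1 = 16
SE = s_d/√n = 6/√17 = 1.4552
t = d̄/SE = 2.7/1.4552 = 1.8554
Critical value: t_{0.025,16} = ±2.120
p-value ≈ 0.0821
Decision: fail to reject H₀

Answer: t = 1.8554, fail to reject H₀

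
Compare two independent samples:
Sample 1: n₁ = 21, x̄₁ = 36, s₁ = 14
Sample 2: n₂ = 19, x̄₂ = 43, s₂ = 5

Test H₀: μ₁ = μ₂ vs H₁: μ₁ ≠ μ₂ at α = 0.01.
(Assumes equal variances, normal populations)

Pooled variance: s²_p = [20×14² + 18×5²]/(38) = 115.0000
s_p = 10.7238
SE = s_p×√(1/n₁ + 1/n₂) = 10.7238×√(1/21 + 1/19) = 3.3954
t = (x̄₁ - x̄₂)/SE = (36 - 43)/3.3954 = -2.0616
df = 38, t-critical = ±2.712
Decision: fail to reject H₀

Answer: t = -2.0616, fail to reject H₀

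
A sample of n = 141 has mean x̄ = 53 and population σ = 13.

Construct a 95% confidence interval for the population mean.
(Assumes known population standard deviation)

Answer: (50.8542, 55.1458)

Derivation:
Confidence level: 95%, α = 0.05
z_0.025 = 1.960
SE = σ/√n = 13/√141 = 1.0948
Margin of error = 1.960 × 1.0948 = 2.1458
CI: x̄ ± margin = 53 ± 2.1458
CI: (50.8542, 55.1458)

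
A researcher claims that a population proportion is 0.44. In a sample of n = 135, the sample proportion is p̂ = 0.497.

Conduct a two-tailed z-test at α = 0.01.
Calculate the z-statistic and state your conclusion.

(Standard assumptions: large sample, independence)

H₀: p = 0.44, H₁: p ≠ 0.44
Standard error: SE = √(p₀(1-p₀)/n) = √(0.44×0.56/135) = 0.042722
z-statistic: z = (p̂ - p₀)/SE = (0.497 - 0.44)/0.042722 = 1.3342
Critical value: z_0.005 = ±2.576
p-value = 0.1821
Decision: fail to reject H₀ at α = 0.01

Answer: z = 1.3342, fail to reject H₀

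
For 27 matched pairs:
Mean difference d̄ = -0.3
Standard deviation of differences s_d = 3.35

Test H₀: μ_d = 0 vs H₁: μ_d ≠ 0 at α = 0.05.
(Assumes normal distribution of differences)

df = n - 1 = 26
SE = s_d/√n = 3.35/√27 = 0.6447
t = d̄/SE = -0.3/0.6447 = -0.4653
Critical value: t_{0.025,26} = ±2.056
p-value ≈ 0.6456
Decision: fail to reject H₀

Answer: t = -0.4653, fail to reject H₀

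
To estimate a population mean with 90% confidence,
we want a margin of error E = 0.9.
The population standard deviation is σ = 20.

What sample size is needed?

Answer: n = 1337

Derivation:
z_0.05 = 1.645
n = (z×σ/E)² = (1.645×20/0.9)²
n = 1336.3086
Round up: n = 1337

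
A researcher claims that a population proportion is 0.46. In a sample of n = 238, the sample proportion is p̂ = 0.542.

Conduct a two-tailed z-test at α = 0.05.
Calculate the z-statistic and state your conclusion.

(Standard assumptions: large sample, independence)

H₀: p = 0.46, H₁: p ≠ 0.46
Standard error: SE = √(p₀(1-p₀)/n) = √(0.46×0.54/238) = 0.032306
z-statistic: z = (p̂ - p₀)/SE = (0.542 - 0.46)/0.032306 = 2.5382
Critical value: z_0.025 = ±1.960
p-value = 0.0111
Decision: reject H₀ at α = 0.05

Answer: z = 2.5382, reject H₀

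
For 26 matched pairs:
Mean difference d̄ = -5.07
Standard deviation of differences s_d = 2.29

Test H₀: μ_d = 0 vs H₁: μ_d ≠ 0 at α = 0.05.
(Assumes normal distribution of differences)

df = n - 1 = 25
SE = s_d/√n = 2.29/√26 = 0.4491
t = d̄/SE = -5.07/0.4491 = -11.2892
Critical value: t_{0.025,25} = ±2.060
p-value < 0.0001
Decision: reject H₀

Answer: t = -11.2892, reject H₀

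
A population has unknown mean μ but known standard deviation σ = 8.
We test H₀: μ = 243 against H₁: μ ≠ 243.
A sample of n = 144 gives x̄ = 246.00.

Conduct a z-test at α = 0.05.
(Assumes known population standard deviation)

Standard error: SE = σ/√n = 8/√144 = 0.6667
z-statistic: z = (x̄ - μ₀)/SE = (246.00 - 243)/0.6667 = 4.4998
Critical value: ±1.960
p-value < 0.0001
Decision: reject H₀

Answer: z = 4.4998, reject H₀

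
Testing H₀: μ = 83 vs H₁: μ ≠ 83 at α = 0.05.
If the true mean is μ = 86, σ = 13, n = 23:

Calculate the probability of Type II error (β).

Answer: β ≈ 0.8022

Derivation:
SE = σ/√n = 13/√23 = 2.7107
Critical values: μ₀ ± z_0.025×SE = 83 ± 1.960×2.7107
Acceptance region: (77.6870, 88.3130)
Under H₁ (μ = 86): z_high = (88.3130 - 86)/2.7107 = 0.8533, z_low = (77.6870 - 86)/2.7107 = -3.0667
β = P(not reject | H₁) = Φ(0.8533) - Φ(-3.0667) ≈ 0.8022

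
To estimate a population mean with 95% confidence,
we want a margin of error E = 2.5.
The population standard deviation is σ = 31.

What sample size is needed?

Answer: n = 591

Derivation:
z_0.025 = 1.960
n = (z×σ/E)² = (1.960×31/2.5)²
n = 590.6844
Round up: n = 591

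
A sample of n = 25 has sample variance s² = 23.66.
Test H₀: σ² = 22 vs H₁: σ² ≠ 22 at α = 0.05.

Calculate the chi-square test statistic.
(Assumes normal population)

df = n - 1 = 24
χ² = (n-1)s²/σ₀² = 24×23.66/22 = 25.8109
Critical values: χ²_{0.975,24} = 12.401, χ²_{0.025,24} = 39.364
Rejection region: χ² < 12.401 or χ² > 39.364
Decision: fail to reject H₀

Answer: χ² = 25.8109, fail to reject H₀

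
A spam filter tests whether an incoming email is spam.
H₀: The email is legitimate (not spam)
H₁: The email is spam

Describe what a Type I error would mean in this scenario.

Type I error (α): Rejecting H₀ when H₀ is true
Type II error (β): Failing to reject H₀ when H₁ is true

Answer: Marking a legitimate email as spam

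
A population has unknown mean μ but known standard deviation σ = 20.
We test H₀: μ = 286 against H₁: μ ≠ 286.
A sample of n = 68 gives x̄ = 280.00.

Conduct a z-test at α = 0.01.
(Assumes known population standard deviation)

Answer: z = -2.4738, fail to reject H₀

Derivation:
Standard error: SE = σ/√n = 20/√68 = 2.4254
z-statistic: z = (x̄ - μ₀)/SE = (280.00 - 286)/2.4254 = -2.4738
Critical value: ±2.576
p-value = 0.0134
Decision: fail to reject H₀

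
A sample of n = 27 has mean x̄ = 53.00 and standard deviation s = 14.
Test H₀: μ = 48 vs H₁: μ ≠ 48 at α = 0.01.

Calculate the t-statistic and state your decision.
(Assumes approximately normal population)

df = n - 1 = 26
SE = s/√n = 14/√27 = 2.6943
t = (x̄ - μ₀)/SE = (53.00 - 48)/2.6943 = 1.8558
Critical value: t_{0.005,26} = ±2.779
p-value ≈ 0.0749
Decision: fail to reject H₀

Answer: t = 1.8558, fail to reject H₀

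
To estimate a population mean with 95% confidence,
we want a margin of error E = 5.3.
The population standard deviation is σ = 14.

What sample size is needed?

Answer: n = 27

Derivation:
z_0.025 = 1.960
n = (z×σ/E)² = (1.960×14/5.3)²
n = 26.8050
Round up: n = 27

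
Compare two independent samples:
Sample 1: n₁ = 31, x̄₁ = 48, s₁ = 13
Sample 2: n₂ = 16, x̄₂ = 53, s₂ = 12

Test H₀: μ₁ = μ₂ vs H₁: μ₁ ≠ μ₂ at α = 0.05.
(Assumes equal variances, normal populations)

Answer: t = -1.2815, fail to reject H₀

Derivation:
Pooled variance: s²_p = [30×13² + 15×12²]/(45) = 160.6667
s_p = 12.6754
SE = s_p×√(1/n₁ + 1/n₂) = 12.6754×√(1/31 + 1/16) = 3.9018
t = (x̄₁ - x̄₂)/SE = (48 - 53)/3.9018 = -1.2815
df = 45, t-critical = ±2.014
Decision: fail to reject H₀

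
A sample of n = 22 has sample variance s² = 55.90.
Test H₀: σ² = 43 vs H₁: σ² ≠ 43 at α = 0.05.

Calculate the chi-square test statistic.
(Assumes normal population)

df = n - 1 = 21
χ² = (n-1)s²/σ₀² = 21×55.90/43 = 27.3000
Critical values: χ²_{0.975,21} = 10.283, χ²_{0.025,21} = 35.479
Rejection region: χ² < 10.283 or χ² > 35.479
Decision: fail to reject H₀

Answer: χ² = 27.3000, fail to reject H₀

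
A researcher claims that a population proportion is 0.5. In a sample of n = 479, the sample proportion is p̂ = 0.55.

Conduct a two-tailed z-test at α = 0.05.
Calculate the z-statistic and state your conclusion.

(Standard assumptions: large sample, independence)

Answer: z = 2.1886, reject H₀

Derivation:
H₀: p = 0.5, H₁: p ≠ 0.5
Standard error: SE = √(p₀(1-p₀)/n) = √(0.5×0.5/479) = 0.022846
z-statistic: z = (p̂ - p₀)/SE = (0.55 - 0.5)/0.022846 = 2.1886
Critical value: z_0.025 = ±1.960
p-value = 0.0286
Decision: reject H₀ at α = 0.05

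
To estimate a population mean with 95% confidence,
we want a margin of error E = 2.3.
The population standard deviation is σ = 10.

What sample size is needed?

z_0.025 = 1.960
n = (z×σ/E)² = (1.960×10/2.3)²
n = 72.6200
Round up: n = 73

Answer: n = 73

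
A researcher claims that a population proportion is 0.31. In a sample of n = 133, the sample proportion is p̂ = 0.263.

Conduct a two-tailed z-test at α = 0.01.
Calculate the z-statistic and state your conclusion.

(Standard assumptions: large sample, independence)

Answer: z = -1.1720, fail to reject H₀

Derivation:
H₀: p = 0.31, H₁: p ≠ 0.31
Standard error: SE = √(p₀(1-p₀)/n) = √(0.31×0.69/133) = 0.040103
z-statistic: z = (p̂ - p₀)/SE = (0.263 - 0.31)/0.040103 = -1.1720
Critical value: z_0.005 = ±2.576
p-value = 0.2412
Decision: fail to reject H₀ at α = 0.01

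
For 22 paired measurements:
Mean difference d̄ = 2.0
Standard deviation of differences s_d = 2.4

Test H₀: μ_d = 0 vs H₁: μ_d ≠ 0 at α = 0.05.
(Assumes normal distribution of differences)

Answer: t = 3.9085, reject H₀

Derivation:
df = n - 1 = 21
SE = s_d/√n = 2.4/√22 = 0.5117
t = d̄/SE = 2.0/0.5117 = 3.9085
Critical value: t_{0.025,21} = ±2.080
p-value ≈ 0.0008
Decision: reject H₀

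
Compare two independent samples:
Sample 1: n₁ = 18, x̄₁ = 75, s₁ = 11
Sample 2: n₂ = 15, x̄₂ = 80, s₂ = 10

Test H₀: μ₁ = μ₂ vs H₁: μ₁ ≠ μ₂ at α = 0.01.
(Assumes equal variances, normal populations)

Answer: t = -1.3544, fail to reject H₀

Derivation:
Pooled variance: s²_p = [17×11² + 14×10²]/(31) = 111.5161
s_p = 10.5601
SE = s_p×√(1/n₁ + 1/n₂) = 10.5601×√(1/18 + 1/15) = 3.6918
t = (x̄₁ - x̄₂)/SE = (75 - 80)/3.6918 = -1.3544
df = 31, t-critical = ±2.744
Decision: fail to reject H₀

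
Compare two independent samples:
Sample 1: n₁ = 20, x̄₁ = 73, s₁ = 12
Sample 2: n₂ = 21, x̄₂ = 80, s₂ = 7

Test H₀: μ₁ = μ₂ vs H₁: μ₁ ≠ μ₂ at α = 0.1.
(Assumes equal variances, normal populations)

Pooled variance: s²_p = [19×12² + 20×7²]/(39) = 95.2821
s_p = 9.7613
SE = s_p×√(1/n₁ + 1/n₂) = 9.7613×√(1/20 + 1/21) = 3.0498
t = (x̄₁ - x̄₂)/SE = (73 - 80)/3.0498 = -2.2952
df = 39, t-critical = ±1.685
Decision: reject H₀

Answer: t = -2.2952, reject H₀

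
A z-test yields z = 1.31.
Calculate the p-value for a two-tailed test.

Answer: p-value ≈ 0.1902

Derivation:
For z = 1.31:
p = 2×P(Z > |1.31|) = 2×(1 - Φ(1.31)) = 0.1902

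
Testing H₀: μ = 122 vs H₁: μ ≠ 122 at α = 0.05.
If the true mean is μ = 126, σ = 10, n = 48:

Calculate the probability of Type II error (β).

SE = σ/√n = 10/√48 = 1.4434
Critical values: μ₀ ± z_0.025×SE = 122 ± 1.960×1.4434
Acceptance region: (119.1709, 124.8291)
Under H₁ (μ = 126): z_high = (124.8291 - 126)/1.4434 = -0.8112, z_low = (119.1709 - 126)/1.4434 = -4.7313
β = P(not reject | H₁) = Φ(-0.8112) - Φ(-4.7313) ≈ 0.2086

Answer: β ≈ 0.2086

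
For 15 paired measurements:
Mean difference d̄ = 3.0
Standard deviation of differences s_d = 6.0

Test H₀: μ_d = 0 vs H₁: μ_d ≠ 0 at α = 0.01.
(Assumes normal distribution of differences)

df = n - 1 = 14
SE = s_d/√n = 6.0/√15 = 1.5492
t = d̄/SE = 3.0/1.5492 = 1.9365
Critical value: t_{0.005,14} = ±2.977
p-value ≈ 0.0733
Decision: fail to reject H₀

Answer: t = 1.9365, fail to reject H₀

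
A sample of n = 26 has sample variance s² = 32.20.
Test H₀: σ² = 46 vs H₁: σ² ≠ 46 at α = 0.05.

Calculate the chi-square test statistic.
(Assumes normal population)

df = n - 1 = 25
χ² = (n-1)s²/σ₀² = 25×32.20/46 = 17.5000
Critical values: χ²_{0.975,25} = 13.120, χ²_{0.025,25} = 40.646
Rejection region: χ² < 13.120 or χ² > 40.646
Decision: fail to reject H₀

Answer: χ² = 17.5000, fail to reject H₀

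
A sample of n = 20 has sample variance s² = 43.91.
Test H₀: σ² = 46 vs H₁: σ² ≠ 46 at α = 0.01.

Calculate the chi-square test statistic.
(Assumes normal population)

df = n - 1 = 19
χ² = (n-1)s²/σ₀² = 19×43.91/46 = 18.1367
Critical values: χ²_{0.995,19} = 6.844, χ²_{0.005,19} = 38.582
Rejection region: χ² < 6.844 or χ² > 38.582
Decision: fail to reject H₀

Answer: χ² = 18.1367, fail to reject H₀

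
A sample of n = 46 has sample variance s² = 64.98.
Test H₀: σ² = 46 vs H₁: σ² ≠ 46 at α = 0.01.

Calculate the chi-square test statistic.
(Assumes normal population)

df = n - 1 = 45
χ² = (n-1)s²/σ₀² = 45×64.98/46 = 63.5674
Critical values: χ²_{0.995,45} = 24.311, χ²_{0.005,45} = 73.166
Rejection region: χ² < 24.311 or χ² > 73.166
Decision: fail to reject H₀

Answer: χ² = 63.5674, fail to reject H₀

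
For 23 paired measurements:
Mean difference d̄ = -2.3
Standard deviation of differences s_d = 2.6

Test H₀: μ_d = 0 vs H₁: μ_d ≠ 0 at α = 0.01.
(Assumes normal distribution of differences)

Answer: t = -4.2428, reject H₀

Derivation:
df = n - 1 = 22
SE = s_d/√n = 2.6/√23 = 0.5421
t = d̄/SE = -2.3/0.5421 = -4.2428
Critical value: t_{0.005,22} = ±2.819
p-value ≈ 0.0003
Decision: reject H₀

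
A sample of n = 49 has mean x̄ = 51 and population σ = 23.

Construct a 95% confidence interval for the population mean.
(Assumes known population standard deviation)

Answer: (44.5600, 57.4400)

Derivation:
Confidence level: 95%, α = 0.05
z_0.025 = 1.960
SE = σ/√n = 23/√49 = 3.2857
Margin of error = 1.960 × 3.2857 = 6.4400
CI: x̄ ± margin = 51 ± 6.4400
CI: (44.5600, 57.4400)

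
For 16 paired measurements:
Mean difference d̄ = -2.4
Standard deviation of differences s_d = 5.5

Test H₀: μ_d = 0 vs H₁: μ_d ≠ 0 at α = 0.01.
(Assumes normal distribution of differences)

df = n - 1 = 15
SE = s_d/√n = 5.5/√16 = 1.3750
t = d̄/SE = -2.4/1.3750 = -1.7455
Critical value: t_{0.005,15} = ±2.947
p-value ≈ 0.1013
Decision: fail to reject H₀

Answer: t = -1.7455, fail to reject H₀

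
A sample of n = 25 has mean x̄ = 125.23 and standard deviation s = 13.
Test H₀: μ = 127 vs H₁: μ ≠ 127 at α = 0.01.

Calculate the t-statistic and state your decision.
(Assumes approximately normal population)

Answer: t = -0.6808, fail to reject H₀

Derivation:
df = n - 1 = 24
SE = s/√n = 13/√25 = 2.6000
t = (x̄ - μ₀)/SE = (125.23 - 127)/2.6000 = -0.6808
Critical value: t_{0.005,24} = ±2.797
p-value ≈ 0.5025
Decision: fail to reject H₀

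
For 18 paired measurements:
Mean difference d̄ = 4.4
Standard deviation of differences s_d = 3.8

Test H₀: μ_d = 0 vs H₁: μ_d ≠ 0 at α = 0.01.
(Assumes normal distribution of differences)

Answer: t = 4.9124, reject H₀

Derivation:
df = n - 1 = 17
SE = s_d/√n = 3.8/√18 = 0.8957
t = d̄/SE = 4.4/0.8957 = 4.9124
Critical value: t_{0.005,17} = ±2.898
p-value ≈ 0.0001
Decision: reject H₀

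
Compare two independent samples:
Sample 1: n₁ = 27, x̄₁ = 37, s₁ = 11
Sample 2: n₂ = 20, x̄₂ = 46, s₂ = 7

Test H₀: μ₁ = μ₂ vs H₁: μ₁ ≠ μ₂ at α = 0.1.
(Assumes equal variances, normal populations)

Pooled variance: s²_p = [26×11² + 19×7²]/(45) = 90.6000
s_p = 9.5184
SE = s_p×√(1/n₁ + 1/n₂) = 9.5184×√(1/27 + 1/20) = 2.8081
t = (x̄₁ - x̄₂)/SE = (37 - 46)/2.8081 = -3.2050
df = 45, t-critical = ±1.679
Decision: reject H₀

Answer: t = -3.2050, reject H₀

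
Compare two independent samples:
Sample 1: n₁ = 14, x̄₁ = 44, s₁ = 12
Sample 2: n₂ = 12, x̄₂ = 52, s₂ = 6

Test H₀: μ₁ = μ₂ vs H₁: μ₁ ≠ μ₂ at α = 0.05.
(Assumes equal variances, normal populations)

Answer: t = -2.0919, reject H₀

Derivation:
Pooled variance: s²_p = [13×12² + 11×6²]/(24) = 94.5000
s_p = 9.7211
SE = s_p×√(1/n₁ + 1/n₂) = 9.7211×√(1/14 + 1/12) = 3.8243
t = (x̄₁ - x̄₂)/SE = (44 - 52)/3.8243 = -2.0919
df = 24, t-critical = ±2.064
Decision: reject H₀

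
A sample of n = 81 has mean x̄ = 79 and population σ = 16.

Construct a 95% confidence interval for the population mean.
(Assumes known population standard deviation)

Answer: (75.5155, 82.4845)

Derivation:
Confidence level: 95%, α = 0.05
z_0.025 = 1.960
SE = σ/√n = 16/√81 = 1.7778
Margin of error = 1.960 × 1.7778 = 3.4845
CI: x̄ ± margin = 79 ± 3.4845
CI: (75.5155, 82.4845)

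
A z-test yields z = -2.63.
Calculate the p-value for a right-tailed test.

For z = -2.63:
p = P(Z > -2.63) = 1 - Φ(-2.63) = 0.9957

Answer: p-value ≈ 0.9957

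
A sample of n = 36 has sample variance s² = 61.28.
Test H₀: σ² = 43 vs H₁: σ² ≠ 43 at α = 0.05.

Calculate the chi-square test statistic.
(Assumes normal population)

df = n - 1 = 35
χ² = (n-1)s²/σ₀² = 35×61.28/43 = 49.8791
Critical values: χ²_{0.975,35} = 20.569, χ²_{0.025,35} = 53.203
Rejection region: χ² < 20.569 or χ² > 53.203
Decision: fail to reject H₀

Answer: χ² = 49.8791, fail to reject H₀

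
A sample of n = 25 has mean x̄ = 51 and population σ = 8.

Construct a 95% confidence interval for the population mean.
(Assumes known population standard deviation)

Confidence level: 95%, α = 0.05
z_0.025 = 1.960
SE = σ/√n = 8/√25 = 1.6000
Margin of error = 1.960 × 1.6000 = 3.1360
CI: x̄ ± margin = 51 ± 3.1360
CI: (47.8640, 54.1360)

Answer: (47.8640, 54.1360)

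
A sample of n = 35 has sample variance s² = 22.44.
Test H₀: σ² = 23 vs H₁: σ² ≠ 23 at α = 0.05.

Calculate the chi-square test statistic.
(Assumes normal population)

Answer: χ² = 33.1722, fail to reject H₀

Derivation:
df = n - 1 = 34
χ² = (n-1)s²/σ₀² = 34×22.44/23 = 33.1722
Critical values: χ²_{0.975,34} = 19.806, χ²_{0.025,34} = 51.966
Rejection region: χ² < 19.806 or χ² > 51.966
Decision: fail to reject H₀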